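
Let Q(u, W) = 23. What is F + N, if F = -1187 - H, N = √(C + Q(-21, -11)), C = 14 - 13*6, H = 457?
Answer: -1644 + I*√41 ≈ -1644.0 + 6.4031*I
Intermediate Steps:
C = -64 (C = 14 - 78 = -64)
N = I*√41 (N = √(-64 + 23) = √(-41) = I*√41 ≈ 6.4031*I)
F = -1644 (F = -1187 - 1*457 = -1187 - 457 = -1644)
F + N = -1644 + I*√41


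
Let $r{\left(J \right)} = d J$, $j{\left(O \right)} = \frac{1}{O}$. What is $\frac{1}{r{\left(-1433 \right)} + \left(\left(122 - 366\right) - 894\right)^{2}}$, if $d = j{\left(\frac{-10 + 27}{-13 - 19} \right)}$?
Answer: $\frac{17}{22061604} \approx 7.7057 \cdot 10^{-7}$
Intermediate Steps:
$d = - \frac{32}{17}$ ($d = \frac{1}{\left(-10 + 27\right) \frac{1}{-13 - 19}} = \frac{1}{17 \frac{1}{-32}} = \frac{1}{17 \left(- \frac{1}{32}\right)} = \frac{1}{- \frac{17}{32}} = - \frac{32}{17} \approx -1.8824$)
$r{\left(J \right)} = - \frac{32 J}{17}$
$\frac{1}{r{\left(-1433 \right)} + \left(\left(122 - 366\right) - 894\right)^{2}} = \frac{1}{\left(- \frac{32}{17}\right) \left(-1433\right) + \left(\left(122 - 366\right) - 894\right)^{2}} = \frac{1}{\frac{45856}{17} + \left(\left(122 - 366\right) - 894\right)^{2}} = \frac{1}{\frac{45856}{17} + \left(-244 - 894\right)^{2}} = \frac{1}{\frac{45856}{17} + \left(-1138\right)^{2}} = \frac{1}{\frac{45856}{17} + 1295044} = \frac{1}{\frac{22061604}{17}} = \frac{17}{22061604}$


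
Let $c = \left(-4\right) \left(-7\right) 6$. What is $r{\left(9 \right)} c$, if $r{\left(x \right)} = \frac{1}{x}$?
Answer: $\frac{56}{3} \approx 18.667$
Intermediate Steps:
$c = 168$ ($c = 28 \cdot 6 = 168$)
$r{\left(9 \right)} c = \frac{1}{9} \cdot 168 = \frac{56}{3}$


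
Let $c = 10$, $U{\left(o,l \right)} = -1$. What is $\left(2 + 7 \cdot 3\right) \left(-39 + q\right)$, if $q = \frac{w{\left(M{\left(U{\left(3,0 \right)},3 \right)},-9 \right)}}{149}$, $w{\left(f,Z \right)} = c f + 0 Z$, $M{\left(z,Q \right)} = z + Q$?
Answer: $- \frac{133193}{149} \approx -893.91$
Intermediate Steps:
$M{\left(z,Q \right)} = Q + z$
$w{\left(f,Z \right)} = 10 f$ ($w{\left(f,Z \right)} = 10 f + 0 Z = 10 f + 0 = 10 f$)
$q = \frac{20}{149}$ ($q = \frac{10 \left(3 - 1\right)}{149} = 10 \cdot 2 \cdot \frac{1}{149} = 20 \cdot \frac{1}{149} = \frac{20}{149} \approx 0.13423$)
$\left(2 + 7 \cdot 3\right) \left(-39 + q\right) = \left(2 + 7 \cdot 3\right) \left(-39 + \frac{20}{149}\right) = \left(2 + 21\right) \left(- \frac{5791}{149}\right) = 23 \left(- \frac{5791}{149}\right) = - \frac{133193}{149}$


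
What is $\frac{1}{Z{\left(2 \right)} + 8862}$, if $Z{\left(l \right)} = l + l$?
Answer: $\frac{1}{8866} \approx 0.00011279$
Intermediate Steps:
$Z{\left(l \right)} = 2 l$
$\frac{1}{Z{\left(2 \right)} + 8862} = \frac{1}{2 \cdot 2 + 8862} = \frac{1}{4 + 8862} = \frac{1}{8866}$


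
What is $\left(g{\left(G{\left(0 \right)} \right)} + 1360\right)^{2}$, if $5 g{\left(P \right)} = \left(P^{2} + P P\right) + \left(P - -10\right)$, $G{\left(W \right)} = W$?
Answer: $1855044$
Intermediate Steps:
$g{\left(P \right)} = 2 + \frac{P}{5} + \frac{2 P^{2}}{5}$ ($g{\left(P \right)} = \frac{\left(P^{2} + P P\right) + \left(P - -10\right)}{5} = \frac{\left(P^{2} + P^{2}\right) + \left(P + 10\right)}{5} = \frac{2 P^{2} + \left(10 + P\right)}{5} = \frac{10 + P + 2 P^{2}}{5} = 2 + \frac{P}{5} + \frac{2 P^{2}}{5}$)
$\left(g{\left(G{\left(0 \right)} \right)} + 1360\right)^{2} = \left(\left(2 + \frac{1}{5} \cdot 0 + \frac{2 \cdot 0^{2}}{5}\right) + 1360\right)^{2} = \left(\left(2 + 0 + \frac{2}{5} \cdot 0\right) + 1360\right)^{2} = \left(\left(2 + 0 + 0\right) + 1360\right)^{2} = \left(2 + 1360\right)^{2} = 1362^{2} = 1855044$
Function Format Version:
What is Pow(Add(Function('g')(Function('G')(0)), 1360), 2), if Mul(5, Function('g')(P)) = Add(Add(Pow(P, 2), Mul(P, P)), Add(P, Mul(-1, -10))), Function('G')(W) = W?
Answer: 1855044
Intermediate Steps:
Function('g')(P) = Add(2, Mul(Rational(1, 5), P), Mul(Rational(2, 5), Pow(P, 2))) (Function('g')(P) = Mul(Rational(1, 5), Add(Add(Pow(P, 2), Mul(P, P)), Add(P, Mul(-1, -10)))) = Mul(Rational(1, 5), Add(Add(Pow(P, 2), Pow(P, 2)), Add(P, 10))) = Mul(Rational(1, 5), Add(Mul(2, Pow(P, 2)), Add(10, P))) = Mul(Rational(1, 5), Add(10, P, Mul(2, Pow(P, 2)))) = Add(2, Mul(Rational(1, 5), P), Mul(Rational(2, 5), Pow(P, 2))))
Pow(Add(Function('g')(Function('G')(0)), 1360), 2) = Pow(Add(Add(2, Mul(Rational(1, 5), 0), Mul(Rational(2, 5), Pow(0, 2))), 1360), 2) = Pow(Add(Add(2, 0, Mul(Rational(2, 5), 0)), 1360), 2) = Pow(Add(Add(2, 0, 0), 1360), 2) = Pow(Add(2, 1360), 2) = Pow(1362, 2) = 1855044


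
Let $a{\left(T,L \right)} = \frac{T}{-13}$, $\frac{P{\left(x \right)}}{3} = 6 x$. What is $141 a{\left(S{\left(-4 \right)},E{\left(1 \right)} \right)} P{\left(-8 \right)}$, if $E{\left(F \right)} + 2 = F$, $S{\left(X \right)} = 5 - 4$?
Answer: $\frac{20304}{13} \approx 1561.8$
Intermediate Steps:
$S{\left(X \right)} = 1$ ($S{\left(X \right)} = 5 - 4 = 1$)
$E{\left(F \right)} = -2 + F$
$P{\left(x \right)} = 18 x$ ($P{\left(x \right)} = 3 \cdot 6 x = 18 x$)
$a{\left(T,L \right)} = - \frac{T}{13}$ ($a{\left(T,L \right)} = T \left(- \frac{1}{13}\right) = - \frac{T}{13}$)
$141 a{\left(S{\left(-4 \right)},E{\left(1 \right)} \right)} P{\left(-8 \right)} = 141 \left(\left(- \frac{1}{13}\right) 1\right) 18 \left(-8\right) = 141 \left(- \frac{1}{13}\right) \left(-144\right) = \left(- \frac{141}{13}\right) \left(-144\right) = \frac{20304}{13}$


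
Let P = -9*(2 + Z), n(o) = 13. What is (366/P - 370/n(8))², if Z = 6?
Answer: 27384289/24336 ≈ 1125.3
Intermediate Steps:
P = -72 (P = -9*(2 + 6) = -9*8 = -72)
(366/P - 370/n(8))² = (366/(-72) - 370/13)² = (366*(-1/72) - 370*1/13)² = (-61/12 - 370/13)² = (-5233/156)² = 27384289/24336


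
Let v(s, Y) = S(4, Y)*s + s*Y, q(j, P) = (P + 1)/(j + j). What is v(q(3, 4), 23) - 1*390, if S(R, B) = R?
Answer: -735/2 ≈ -367.50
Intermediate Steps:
q(j, P) = (1 + P)/(2*j) (q(j, P) = (1 + P)/((2*j)) = (1 + P)*(1/(2*j)) = (1 + P)/(2*j))
v(s, Y) = 4*s + Y*s (v(s, Y) = 4*s + s*Y = 4*s + Y*s)
v(q(3, 4), 23) - 1*390 = ((½)*(1 + 4)/3)*(4 + 23) - 1*390 = ((½)*(⅓)*5)*27 - 390 = (⅚)*27 - 390 = 45/2 - 390 = -735/2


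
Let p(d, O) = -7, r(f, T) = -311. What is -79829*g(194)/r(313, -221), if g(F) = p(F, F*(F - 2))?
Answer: -558803/311 ≈ -1796.8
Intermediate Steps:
g(F) = -7
-79829*g(194)/r(313, -221) = -79829/((-311/(-7))) = -79829/((-311*(-⅐))) = -79829/311/7 = -79829*7/311 = -558803/311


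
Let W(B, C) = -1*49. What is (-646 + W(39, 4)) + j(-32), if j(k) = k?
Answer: -727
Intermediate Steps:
W(B, C) = -49
(-646 + W(39, 4)) + j(-32) = (-646 - 49) - 32 = -695 - 32 = -727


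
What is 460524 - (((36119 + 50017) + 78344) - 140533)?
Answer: 436577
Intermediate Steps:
460524 - (((36119 + 50017) + 78344) - 140533) = 460524 - ((86136 + 78344) - 140533) = 460524 - (164480 - 140533) = 460524 - 1*23947 = 460524 - 23947 = 436577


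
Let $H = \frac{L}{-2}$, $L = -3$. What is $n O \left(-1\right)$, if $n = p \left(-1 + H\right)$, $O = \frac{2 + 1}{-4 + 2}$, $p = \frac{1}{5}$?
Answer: $\frac{3}{20} \approx 0.15$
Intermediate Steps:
$p = \frac{1}{5} \approx 0.2$
$H = \frac{3}{2}$ ($H = - \frac{3}{-2} = \left(-3\right) \left(- \frac{1}{2}\right) = \frac{3}{2} \approx 1.5$)
$O = - \frac{3}{2}$ ($O = \frac{3}{-2} = 3 \left(- \frac{1}{2}\right) = - \frac{3}{2} \approx -1.5$)
$n = \frac{1}{10}$ ($n = \frac{-1 + \frac{3}{2}}{5} = \frac{1}{5} \cdot \frac{1}{2} = \frac{1}{10} \approx 0.1$)
$n O \left(-1\right) = \frac{1}{10} \left(- \frac{3}{2}\right) \left(-1\right) = \left(- \frac{3}{20}\right) \left(-1\right) = \frac{3}{20}$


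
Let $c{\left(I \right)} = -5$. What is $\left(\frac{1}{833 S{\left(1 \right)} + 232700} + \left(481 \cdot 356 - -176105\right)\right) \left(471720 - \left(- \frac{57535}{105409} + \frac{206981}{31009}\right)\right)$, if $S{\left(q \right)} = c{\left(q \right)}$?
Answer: $\frac{122391955322933464649973016}{746995827077335} \approx 1.6385 \cdot 10^{11}$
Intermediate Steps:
$S{\left(q \right)} = -5$
$\left(\frac{1}{833 S{\left(1 \right)} + 232700} + \left(481 \cdot 356 - -176105\right)\right) \left(471720 - \left(- \frac{57535}{105409} + \frac{206981}{31009}\right)\right) = \left(\frac{1}{833 \left(-5\right) + 232700} + \left(481 \cdot 356 - -176105\right)\right) \left(471720 - \left(- \frac{57535}{105409} + \frac{206981}{31009}\right)\right) = \left(\frac{1}{-4165 + 232700} + \left(171236 + 176105\right)\right) \left(471720 - \frac{20033557414}{3268627681}\right) = \left(\frac{1}{228535} + 347341\right) \left(471720 + \left(- \frac{206981}{31009} + \frac{57535}{105409}\right)\right) = \left(\frac{1}{228535} + 347341\right) \left(471720 - \frac{20033557414}{3268627681}\right) = \frac{79379575436}{228535} \cdot \frac{1541857016123906}{3268627681} = \frac{122391955322933464649973016}{746995827077335}$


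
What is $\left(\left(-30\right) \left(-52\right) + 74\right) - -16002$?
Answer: $17636$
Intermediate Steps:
$\left(\left(-30\right) \left(-52\right) + 74\right) - -16002 = \left(1560 + 74\right) + 16002 = 1634 + 16002 = 17636$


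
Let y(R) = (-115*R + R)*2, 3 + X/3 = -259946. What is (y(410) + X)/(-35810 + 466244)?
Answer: -291109/143478 ≈ -2.0289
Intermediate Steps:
X = -779847 (X = -9 + 3*(-259946) = -9 - 779838 = -779847)
y(R) = -228*R (y(R) = -114*R*2 = -228*R)
(y(410) + X)/(-35810 + 466244) = (-228*410 - 779847)/(-35810 + 466244) = (-93480 - 779847)/430434 = -873327*1/430434 = -291109/143478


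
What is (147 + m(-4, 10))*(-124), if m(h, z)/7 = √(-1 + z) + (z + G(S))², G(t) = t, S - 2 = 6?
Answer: -302064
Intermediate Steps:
S = 8 (S = 2 + 6 = 8)
m(h, z) = 7*√(-1 + z) + 7*(8 + z)² (m(h, z) = 7*(√(-1 + z) + (z + 8)²) = 7*(√(-1 + z) + (8 + z)²) = 7*√(-1 + z) + 7*(8 + z)²)
(147 + m(-4, 10))*(-124) = (147 + (7*√(-1 + 10) + 7*(8 + 10)²))*(-124) = (147 + (7*√9 + 7*18²))*(-124) = (147 + (7*3 + 7*324))*(-124) = (147 + (21 + 2268))*(-124) = (147 + 2289)*(-124) = 2436*(-124) = -302064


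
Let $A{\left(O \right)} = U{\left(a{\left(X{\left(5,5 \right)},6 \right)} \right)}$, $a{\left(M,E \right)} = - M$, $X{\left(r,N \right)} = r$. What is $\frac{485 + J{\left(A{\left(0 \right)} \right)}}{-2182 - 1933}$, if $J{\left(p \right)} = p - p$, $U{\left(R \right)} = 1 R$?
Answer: $- \frac{97}{823} \approx -0.11786$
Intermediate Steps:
$U{\left(R \right)} = R$
$A{\left(O \right)} = -5$ ($A{\left(O \right)} = \left(-1\right) 5 = -5$)
$J{\left(p \right)} = 0$
$\frac{485 + J{\left(A{\left(0 \right)} \right)}}{-2182 - 1933} = \frac{485 + 0}{-2182 - 1933} = \frac{485}{-4115} = 485 \left(- \frac{1}{4115}\right) = - \frac{97}{823}$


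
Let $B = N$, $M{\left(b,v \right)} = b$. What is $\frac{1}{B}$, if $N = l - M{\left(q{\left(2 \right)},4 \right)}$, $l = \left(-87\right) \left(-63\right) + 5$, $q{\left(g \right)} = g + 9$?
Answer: $\frac{1}{5475} \approx 0.00018265$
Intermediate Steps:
$q{\left(g \right)} = 9 + g$
$l = 5486$ ($l = 5481 + 5 = 5486$)
$N = 5475$ ($N = 5486 - \left(9 + 2\right) = 5486 - 11 = 5475$)
$B = 5475$
$\frac{1}{B} = \frac{1}{5475}$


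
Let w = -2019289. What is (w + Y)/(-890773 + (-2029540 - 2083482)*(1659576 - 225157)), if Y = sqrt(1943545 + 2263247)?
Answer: 2019289/5899797794991 - 2*sqrt(1051698)/5899797794991 ≈ 3.4192e-7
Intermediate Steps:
Y = 2*sqrt(1051698) (Y = sqrt(4206792) = 2*sqrt(1051698) ≈ 2051.0)
(w + Y)/(-890773 + (-2029540 - 2083482)*(1659576 - 225157)) = (-2019289 + 2*sqrt(1051698))/(-890773 + (-2029540 - 2083482)*(1659576 - 225157)) = (-2019289 + 2*sqrt(1051698))/(-890773 - 4113022*1434419) = (-2019289 + 2*sqrt(1051698))/(-890773 - 5899796904218) = (-2019289 + 2*sqrt(1051698))/(-5899797794991) = (-2019289 + 2*sqrt(1051698))*(-1/5899797794991) = 2019289/5899797794991 - 2*sqrt(1051698)/5899797794991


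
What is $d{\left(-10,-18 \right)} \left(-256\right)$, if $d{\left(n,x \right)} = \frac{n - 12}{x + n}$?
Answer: $- \frac{1408}{7} \approx -201.14$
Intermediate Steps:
$d{\left(n,x \right)} = \frac{-12 + n}{n + x}$
$d{\left(-10,-18 \right)} \left(-256\right) = \frac{-12 - 10}{-10 - 18} \left(-256\right) = \frac{1}{-28} \left(-22\right) \left(-256\right) = \left(- \frac{1}{28}\right) \left(-22\right) \left(-256\right) = \frac{11}{14} \left(-256\right) = - \frac{1408}{7}$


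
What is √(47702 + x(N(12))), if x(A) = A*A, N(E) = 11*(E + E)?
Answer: √117398 ≈ 342.63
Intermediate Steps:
N(E) = 22*E (N(E) = 11*(2*E) = 22*E)
x(A) = A²
√(47702 + x(N(12))) = √(47702 + (22*12)²) = √(47702 + 264²) = √(47702 + 69696) = √117398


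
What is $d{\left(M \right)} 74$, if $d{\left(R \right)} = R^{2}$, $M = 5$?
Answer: $1850$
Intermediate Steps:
$d{\left(M \right)} 74 = 5^{2} \cdot 74 = 25 \cdot 74 = 1850$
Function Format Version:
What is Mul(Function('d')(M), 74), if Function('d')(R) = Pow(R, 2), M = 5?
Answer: 1850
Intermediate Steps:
Mul(Function('d')(M), 74) = Mul(Pow(5, 2), 74) = Mul(25, 74) = 1850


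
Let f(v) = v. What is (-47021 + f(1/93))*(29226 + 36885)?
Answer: -96366743224/31 ≈ -3.1086e+9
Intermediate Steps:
(-47021 + f(1/93))*(29226 + 36885) = (-47021 + 1/93)*(29226 + 36885) = (-47021 + 1/93)*66111 = -4372952/93*66111 = -96366743224/31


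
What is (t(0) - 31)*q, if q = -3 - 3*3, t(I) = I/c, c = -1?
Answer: 372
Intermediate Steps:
t(I) = -I (t(I) = I/(-1) = I*(-1) = -I)
q = -12 (q = -3 - 9 = -12)
(t(0) - 31)*q = (-1*0 - 31)*(-12) = (0 - 31)*(-12) = -31*(-12) = 372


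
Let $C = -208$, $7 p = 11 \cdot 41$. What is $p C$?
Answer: $- \frac{93808}{7} \approx -13401.0$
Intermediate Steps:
$p = \frac{451}{7}$ ($p = \frac{11 \cdot 41}{7} = \frac{1}{7} \cdot 451 = \frac{451}{7} \approx 64.429$)
$p C = \frac{451}{7} \left(-208\right) = - \frac{93808}{7}$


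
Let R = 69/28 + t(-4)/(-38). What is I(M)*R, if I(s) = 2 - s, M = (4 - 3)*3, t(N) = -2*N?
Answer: -1199/532 ≈ -2.2538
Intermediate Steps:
M = 3 (M = 1*3 = 3)
R = 1199/532 (R = 69/28 - 2*(-4)/(-38) = 69*(1/28) + 8*(-1/38) = 69/28 - 4/19 = 1199/532 ≈ 2.2538)
I(M)*R = (2 - 1*3)*(1199/532) = (2 - 3)*(1199/532) = -1*1199/532 = -1199/532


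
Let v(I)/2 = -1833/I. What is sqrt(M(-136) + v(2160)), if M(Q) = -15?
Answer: I*sqrt(60110)/60 ≈ 4.0862*I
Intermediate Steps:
v(I) = -3666/I (v(I) = 2*(-1833/I) = -3666/I)
sqrt(M(-136) + v(2160)) = sqrt(-15 - 3666/2160) = sqrt(-15 - 3666*1/2160) = sqrt(-15 - 611/360) = sqrt(-6011/360) = I*sqrt(60110)/60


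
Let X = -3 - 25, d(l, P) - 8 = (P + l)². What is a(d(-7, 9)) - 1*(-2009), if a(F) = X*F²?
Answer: -2023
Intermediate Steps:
d(l, P) = 8 + (P + l)²
X = -28
a(F) = -28*F²
a(d(-7, 9)) - 1*(-2009) = -28*(8 + (9 - 7)²)² - 1*(-2009) = -28*(8 + 2²)² + 2009 = -28*(8 + 4)² + 2009 = -28*12² + 2009 = -28*144 + 2009 = -4032 + 2009 = -2023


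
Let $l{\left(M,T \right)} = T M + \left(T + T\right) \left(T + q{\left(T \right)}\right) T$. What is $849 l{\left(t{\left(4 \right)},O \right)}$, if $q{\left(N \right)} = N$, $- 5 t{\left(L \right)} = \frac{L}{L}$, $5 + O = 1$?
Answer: $- \frac{1083324}{5} \approx -2.1666 \cdot 10^{5}$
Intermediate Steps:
$O = -4$ ($O = -5 + 1 = -4$)
$t{\left(L \right)} = - \frac{1}{5}$ ($t{\left(L \right)} = - \frac{L \frac{1}{L}}{5} = \left(- \frac{1}{5}\right) 1 = - \frac{1}{5}$)
$l{\left(M,T \right)} = 4 T^{3} + M T$ ($l{\left(M,T \right)} = T M + \left(T + T\right) \left(T + T\right) T = M T + 2 T 2 T T = M T + 4 T^{2} T = M T + 4 T^{3} = 4 T^{3} + M T$)
$849 l{\left(t{\left(4 \right)},O \right)} = 849 \left(- 4 \left(- \frac{1}{5} + 4 \left(-4\right)^{2}\right)\right) = 849 \left(- 4 \left(- \frac{1}{5} + 4 \cdot 16\right)\right) = 849 \left(- 4 \left(- \frac{1}{5} + 64\right)\right) = 849 \left(\left(-4\right) \frac{319}{5}\right) = 849 \left(- \frac{1276}{5}\right) = - \frac{1083324}{5}$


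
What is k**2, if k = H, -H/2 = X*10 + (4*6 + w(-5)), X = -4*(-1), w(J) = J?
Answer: 13924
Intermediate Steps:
X = 4
H = -118 (H = -2*(4*10 + (4*6 - 5)) = -2*(40 + (24 - 5)) = -2*(40 + 19) = -2*59 = -118)
k = -118
k**2 = (-118)**2 = 13924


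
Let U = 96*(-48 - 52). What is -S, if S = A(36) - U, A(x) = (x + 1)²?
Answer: -10969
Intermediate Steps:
A(x) = (1 + x)²
U = -9600 (U = 96*(-100) = -9600)
S = 10969 (S = (1 + 36)² - 1*(-9600) = 37² + 9600 = 1369 + 9600 = 10969)
-S = -1*10969 = -10969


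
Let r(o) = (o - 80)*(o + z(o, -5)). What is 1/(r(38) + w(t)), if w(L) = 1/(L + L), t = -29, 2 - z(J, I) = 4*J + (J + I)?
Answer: 58/353219 ≈ 0.00016420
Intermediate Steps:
z(J, I) = 2 - I - 5*J (z(J, I) = 2 - (4*J + (J + I)) = 2 - (4*J + (I + J)) = 2 - (I + 5*J) = 2 + (-I - 5*J) = 2 - I - 5*J)
r(o) = (-80 + o)*(7 - 4*o) (r(o) = (o - 80)*(o + (2 - 1*(-5) - 5*o)) = (-80 + o)*(o + (2 + 5 - 5*o)) = (-80 + o)*(o + (7 - 5*o)) = (-80 + o)*(7 - 4*o))
w(L) = 1/(2*L)
1/(r(38) + w(t)) = 1/((-560 - 4*38² + 327*38) + (½)/(-29)) = 1/((-560 - 4*1444 + 12426) + (½)*(-1/29)) = 1/((-560 - 5776 + 12426) - 1/58) = 1/(6090 - 1/58) = 1/(353219/58) = 58/353219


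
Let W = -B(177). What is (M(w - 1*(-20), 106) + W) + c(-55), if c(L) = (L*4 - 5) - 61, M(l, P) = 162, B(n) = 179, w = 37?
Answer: -303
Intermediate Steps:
c(L) = -66 + 4*L (c(L) = (4*L - 5) - 61 = (-5 + 4*L) - 61 = -66 + 4*L)
W = -179 (W = -1*179 = -179)
(M(w - 1*(-20), 106) + W) + c(-55) = (162 - 179) + (-66 + 4*(-55)) = -17 + (-66 - 220) = -17 - 286 = -303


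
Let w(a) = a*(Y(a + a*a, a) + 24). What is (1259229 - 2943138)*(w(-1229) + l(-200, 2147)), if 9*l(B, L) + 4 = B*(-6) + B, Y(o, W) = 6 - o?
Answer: -3123288798698898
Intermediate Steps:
l(B, L) = -4/9 - 5*B/9 (l(B, L) = -4/9 + (B*(-6) + B)/9 = -4/9 + (-6*B + B)/9 = -4/9 + (-5*B)/9 = -4/9 - 5*B/9)
w(a) = a*(30 - a - a**2) (w(a) = a*((6 - (a + a*a)) + 24) = a*((6 - (a + a**2)) + 24) = a*((6 + (-a - a**2)) + 24) = a*((6 - a - a**2) + 24) = a*(30 - a - a**2))
(1259229 - 2943138)*(w(-1229) + l(-200, 2147)) = (1259229 - 2943138)*(-1229*(30 - 1*(-1229) - 1*(-1229)**2) + (-4/9 - 5/9*(-200))) = -1683909*(-1229*(30 + 1229 - 1*1510441) + (-4/9 + 1000/9)) = -1683909*(-1229*(30 + 1229 - 1510441) + 332/3) = -1683909*(-1229*(-1509182) + 332/3) = -1683909*(1854784678 + 332/3) = -1683909*5564354366/3 = -3123288798698898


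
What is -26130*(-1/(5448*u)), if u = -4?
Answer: -4355/3632 ≈ -1.1991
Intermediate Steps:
-26130*(-1/(5448*u)) = -26130/((-5448*(-4))) = -26130/21792 = -26130*1/21792 = -4355/3632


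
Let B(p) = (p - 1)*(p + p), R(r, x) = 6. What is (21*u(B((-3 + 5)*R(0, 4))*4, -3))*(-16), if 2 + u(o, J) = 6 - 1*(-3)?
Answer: -2352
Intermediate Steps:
B(p) = 2*p*(-1 + p) (B(p) = (-1 + p)*(2*p) = 2*p*(-1 + p))
u(o, J) = 7 (u(o, J) = -2 + (6 - 1*(-3)) = -2 + (6 + 3) = -2 + 9 = 7)
(21*u(B((-3 + 5)*R(0, 4))*4, -3))*(-16) = (21*7)*(-16) = 147*(-16) = -2352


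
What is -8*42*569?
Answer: -191184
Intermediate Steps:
-8*42*569 = -1*336*569 = -336*569 = -191184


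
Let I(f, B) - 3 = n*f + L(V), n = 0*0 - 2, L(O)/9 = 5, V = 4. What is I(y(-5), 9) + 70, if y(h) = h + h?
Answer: 138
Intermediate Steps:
L(O) = 45 (L(O) = 9*5 = 45)
n = -2 (n = 0 - 2 = -2)
y(h) = 2*h
I(f, B) = 48 - 2*f (I(f, B) = 3 + (-2*f + 45) = 3 + (45 - 2*f) = 48 - 2*f)
I(y(-5), 9) + 70 = (48 - 4*(-5)) + 70 = (48 - 2*(-10)) + 70 = (48 + 20) + 70 = 68 + 70 = 138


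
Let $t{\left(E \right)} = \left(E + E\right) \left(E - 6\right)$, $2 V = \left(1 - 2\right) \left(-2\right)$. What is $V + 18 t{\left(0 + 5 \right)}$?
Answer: $-179$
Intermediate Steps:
$V = 1$ ($V = \frac{\left(1 - 2\right) \left(-2\right)}{2} = \frac{\left(-1\right) \left(-2\right)}{2} = \frac{1}{2} \cdot 2 = 1$)
$t{\left(E \right)} = 2 E \left(-6 + E\right)$
$V + 18 t{\left(0 + 5 \right)} = 1 + 18 \cdot 2 \left(0 + 5\right) \left(-6 + \left(0 + 5\right)\right) = 1 + 18 \cdot 2 \cdot 5 \left(-6 + 5\right) = 1 + 18 \cdot 2 \cdot 5 \left(-1\right) = 1 + 18 \left(-10\right) = 1 - 180 = -179$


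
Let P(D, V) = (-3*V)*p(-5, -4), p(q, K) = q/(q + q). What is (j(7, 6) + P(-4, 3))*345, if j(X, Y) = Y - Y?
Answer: -3105/2 ≈ -1552.5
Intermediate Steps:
j(X, Y) = 0
p(q, K) = ½ (p(q, K) = q/((2*q)) = q*(1/(2*q)) = ½)
P(D, V) = -3*V/2 (P(D, V) = -3*V*(½) = -3*V/2)
(j(7, 6) + P(-4, 3))*345 = (0 - 3/2*3)*345 = (0 - 9/2)*345 = -9/2*345 = -3105/2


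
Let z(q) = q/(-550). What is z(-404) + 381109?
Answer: 104805177/275 ≈ 3.8111e+5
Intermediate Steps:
z(q) = -q/550 (z(q) = q*(-1/550) = -q/550)
z(-404) + 381109 = -1/550*(-404) + 381109 = 202/275 + 381109 = 104805177/275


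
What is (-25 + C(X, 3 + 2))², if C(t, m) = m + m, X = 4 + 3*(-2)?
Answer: 225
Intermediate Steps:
X = -2 (X = 4 - 6 = -2)
C(t, m) = 2*m
(-25 + C(X, 3 + 2))² = (-25 + 2*(3 + 2))² = (-25 + 2*5)² = (-25 + 10)² = (-15)² = 225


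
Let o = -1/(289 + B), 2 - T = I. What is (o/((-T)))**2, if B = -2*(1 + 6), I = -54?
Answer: 1/237160000 ≈ 4.2166e-9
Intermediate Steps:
B = -14 (B = -2*7 = -14)
T = 56 (T = 2 - 1*(-54) = 2 + 54 = 56)
o = -1/275 (o = -1/(289 - 14) = -1/275 ≈ -0.0036364)
(o/((-T)))**2 = (-1/(275*((-1*56))))**2 = (-1/275/(-56))**2 = (-1/275*(-1/56))**2 = (1/15400)**2 = 1/237160000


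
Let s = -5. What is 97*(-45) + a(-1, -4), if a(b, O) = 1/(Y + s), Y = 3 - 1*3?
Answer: -21826/5 ≈ -4365.2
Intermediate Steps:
Y = 0 (Y = 3 - 3 = 0)
a(b, O) = -⅕ (a(b, O) = 1/(0 - 5) = 1/(-5) = -⅕)
97*(-45) + a(-1, -4) = 97*(-45) - ⅕ = -4365 - ⅕ = -21826/5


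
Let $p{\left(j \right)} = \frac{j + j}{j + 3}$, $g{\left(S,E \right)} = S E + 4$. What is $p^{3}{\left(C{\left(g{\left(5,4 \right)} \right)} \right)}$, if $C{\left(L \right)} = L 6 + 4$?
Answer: $\frac{25934336}{3442951} \approx 7.5326$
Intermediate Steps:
$g{\left(S,E \right)} = 4 + E S$ ($g{\left(S,E \right)} = E S + 4 = 4 + E S$)
$C{\left(L \right)} = 4 + 6 L$ ($C{\left(L \right)} = 6 L + 4 = 4 + 6 L$)
$p{\left(j \right)} = \frac{2 j}{3 + j}$
$p^{3}{\left(C{\left(g{\left(5,4 \right)} \right)} \right)} = \left(\frac{2 \left(4 + 6 \left(4 + 4 \cdot 5\right)\right)}{3 + \left(4 + 6 \left(4 + 4 \cdot 5\right)\right)}\right)^{3} = \left(\frac{2 \left(4 + 6 \left(4 + 20\right)\right)}{3 + \left(4 + 6 \left(4 + 20\right)\right)}\right)^{3} = \left(\frac{2 \left(4 + 6 \cdot 24\right)}{3 + \left(4 + 6 \cdot 24\right)}\right)^{3} = \left(\frac{2 \left(4 + 144\right)}{3 + \left(4 + 144\right)}\right)^{3} = \left(2 \cdot 148 \frac{1}{3 + 148}\right)^{3} = \left(2 \cdot 148 \cdot \frac{1}{151}\right)^{3} = \left(\frac{296}{151}\right)^{3} = \frac{25934336}{3442951}$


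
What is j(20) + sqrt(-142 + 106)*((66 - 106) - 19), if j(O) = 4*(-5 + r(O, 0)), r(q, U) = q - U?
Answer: 60 - 354*I ≈ 60.0 - 354.0*I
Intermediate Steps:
j(O) = -20 + 4*O (j(O) = 4*(-5 + (O - 1*0)) = 4*(-5 + (O + 0)) = 4*(-5 + O) = -20 + 4*O)
j(20) + sqrt(-142 + 106)*((66 - 106) - 19) = (-20 + 4*20) + sqrt(-142 + 106)*((66 - 106) - 19) = (-20 + 80) + sqrt(-36)*(-40 - 19) = 60 + (6*I)*(-59) = 60 - 354*I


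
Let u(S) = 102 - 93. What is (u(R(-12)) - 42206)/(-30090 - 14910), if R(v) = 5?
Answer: 42197/45000 ≈ 0.93771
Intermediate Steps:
u(S) = 9
(u(R(-12)) - 42206)/(-30090 - 14910) = (9 - 42206)/(-30090 - 14910) = -42197/(-45000) = -42197*(-1/45000) = 42197/45000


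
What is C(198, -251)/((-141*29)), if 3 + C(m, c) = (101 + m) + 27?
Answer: -323/4089 ≈ -0.078992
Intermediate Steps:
C(m, c) = 125 + m (C(m, c) = -3 + ((101 + m) + 27) = -3 + (128 + m) = 125 + m)
C(198, -251)/((-141*29)) = (125 + 198)/((-141*29)) = 323/(-4089) = 323*(-1/4089) = -323/4089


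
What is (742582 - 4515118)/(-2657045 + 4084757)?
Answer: -157189/59488 ≈ -2.6424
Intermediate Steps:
(742582 - 4515118)/(-2657045 + 4084757) = -3772536/1427712 = -3772536*1/1427712 = -157189/59488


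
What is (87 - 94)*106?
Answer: -742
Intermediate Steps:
(87 - 94)*106 = -7*106 = -742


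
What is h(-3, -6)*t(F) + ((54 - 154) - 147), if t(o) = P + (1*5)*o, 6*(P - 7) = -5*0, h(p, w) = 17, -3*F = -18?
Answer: 382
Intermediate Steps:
F = 6 (F = -⅓*(-18) = 6)
P = 7 (P = 7 + (-5*0)/6 = 7 + (⅙)*0 = 7 + 0 = 7)
t(o) = 7 + 5*o (t(o) = 7 + (1*5)*o = 7 + 5*o)
h(-3, -6)*t(F) + ((54 - 154) - 147) = 17*(7 + 5*6) + ((54 - 154) - 147) = 17*(7 + 30) + (-100 - 147) = 17*37 - 247 = 629 - 247 = 382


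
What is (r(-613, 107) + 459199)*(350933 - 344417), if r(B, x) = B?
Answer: 2988146376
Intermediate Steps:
(r(-613, 107) + 459199)*(350933 - 344417) = (-613 + 459199)*(350933 - 344417) = 458586*6516 = 2988146376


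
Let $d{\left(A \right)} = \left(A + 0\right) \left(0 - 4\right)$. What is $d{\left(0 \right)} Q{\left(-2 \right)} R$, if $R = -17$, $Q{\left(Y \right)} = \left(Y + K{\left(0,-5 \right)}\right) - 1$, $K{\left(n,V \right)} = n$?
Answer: $0$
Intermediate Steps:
$d{\left(A \right)} = - 4 A$ ($d{\left(A \right)} = A \left(-4\right) = - 4 A$)
$Q{\left(Y \right)} = -1 + Y$ ($Q{\left(Y \right)} = \left(Y + 0\right) - 1 = Y - 1 = -1 + Y$)
$d{\left(0 \right)} Q{\left(-2 \right)} R = \left(-4\right) 0 \left(-1 - 2\right) \left(-17\right) = 0 \left(-3\right) \left(-17\right) = 0 \left(-17\right) = 0$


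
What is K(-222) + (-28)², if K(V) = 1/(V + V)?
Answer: 348095/444 ≈ 784.00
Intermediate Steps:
K(V) = 1/(2*V)
K(-222) + (-28)² = (½)/(-222) + (-28)² = (½)*(-1/222) + 784 = -1/444 + 784 = 348095/444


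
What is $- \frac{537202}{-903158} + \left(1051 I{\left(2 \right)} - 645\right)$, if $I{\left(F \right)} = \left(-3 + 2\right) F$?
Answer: $- \frac{1240218912}{451579} \approx -2746.4$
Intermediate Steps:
$I{\left(F \right)} = - F$
$- \frac{537202}{-903158} + \left(1051 I{\left(2 \right)} - 645\right) = - \frac{537202}{-903158} + \left(1051 \left(\left(-1\right) 2\right) - 645\right) = \left(-537202\right) \left(- \frac{1}{903158}\right) + \left(1051 \left(-2\right) - 645\right) = \frac{268601}{451579} - 2747 = - \frac{1240218912}{451579}$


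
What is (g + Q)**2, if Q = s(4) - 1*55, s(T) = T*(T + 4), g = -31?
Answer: 2916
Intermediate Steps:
s(T) = T*(4 + T)
Q = -23 (Q = 4*(4 + 4) - 1*55 = 4*8 - 55 = 32 - 55 = -23)
(g + Q)**2 = (-31 - 23)**2 = (-54)**2 = 2916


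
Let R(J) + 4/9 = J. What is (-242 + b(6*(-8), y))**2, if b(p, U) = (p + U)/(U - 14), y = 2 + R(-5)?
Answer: 1408575961/24649 ≈ 57145.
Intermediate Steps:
R(J) = -4/9 + J
y = -31/9 (y = 2 + (-4/9 - 5) = 2 - 49/9 = -31/9 ≈ -3.4444)
b(p, U) = (U + p)/(-14 + U)
(-242 + b(6*(-8), y))**2 = (-242 + (-31/9 + 6*(-8))/(-14 - 31/9))**2 = (-242 + (-31/9 - 48)/(-157/9))**2 = (-242 - 9/157*(-463/9))**2 = (-242 + 463/157)**2 = (-37531/157)**2 = 1408575961/24649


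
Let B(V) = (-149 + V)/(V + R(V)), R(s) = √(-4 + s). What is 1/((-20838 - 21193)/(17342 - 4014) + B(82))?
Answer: -783157851504/3115603547561 - 5950792064*√78/9346810642683 ≈ -0.25699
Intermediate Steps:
B(V) = (-149 + V)/(V + √(-4 + V))
1/((-20838 - 21193)/(17342 - 4014) + B(82)) = 1/((-20838 - 21193)/(17342 - 4014) + (-149 + 82)/(82 + √(-4 + 82))) = 1/(-42031/13328 - 67/(82 + √78))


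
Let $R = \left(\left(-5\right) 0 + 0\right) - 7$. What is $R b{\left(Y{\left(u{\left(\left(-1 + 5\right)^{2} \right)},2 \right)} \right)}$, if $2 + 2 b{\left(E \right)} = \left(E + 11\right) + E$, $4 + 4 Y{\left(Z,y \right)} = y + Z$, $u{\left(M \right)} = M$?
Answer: $-56$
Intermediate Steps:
$Y{\left(Z,y \right)} = -1 + \frac{Z}{4} + \frac{y}{4}$ ($Y{\left(Z,y \right)} = -1 + \frac{y + Z}{4} = -1 + \frac{Z + y}{4} = -1 + \left(\frac{Z}{4} + \frac{y}{4}\right) = -1 + \frac{Z}{4} + \frac{y}{4}$)
$R = -7$ ($R = \left(0 + 0\right) - 7 = 0 - 7 = -7$)
$b{\left(E \right)} = \frac{9}{2} + E$ ($b{\left(E \right)} = -1 + \frac{\left(E + 11\right) + E}{2} = -1 + \frac{\left(11 + E\right) + E}{2} = -1 + \frac{11 + 2 E}{2} = -1 + \left(\frac{11}{2} + E\right) = \frac{9}{2} + E$)
$R b{\left(Y{\left(u{\left(\left(-1 + 5\right)^{2} \right)},2 \right)} \right)} = - 7 \left(\frac{9}{2} + \left(-1 + \frac{\left(-1 + 5\right)^{2}}{4} + \frac{1}{4} \cdot 2\right)\right) = - 7 \left(\frac{9}{2} + \left(-1 + \frac{4^{2}}{4} + \frac{1}{2}\right)\right) = - 7 \left(\frac{9}{2} + \left(-1 + \frac{1}{4} \cdot 16 + \frac{1}{2}\right)\right) = - 7 \left(\frac{9}{2} + \left(-1 + 4 + \frac{1}{2}\right)\right) = - 7 \left(\frac{9}{2} + \frac{7}{2}\right) = \left(-7\right) 8 = -56$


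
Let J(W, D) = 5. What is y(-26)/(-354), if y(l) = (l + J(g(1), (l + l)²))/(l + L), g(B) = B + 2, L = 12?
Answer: -1/236 ≈ -0.0042373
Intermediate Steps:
g(B) = 2 + B
y(l) = (5 + l)/(12 + l) (y(l) = (l + 5)/(l + 12) = (5 + l)/(12 + l))
y(-26)/(-354) = ((5 - 26)/(12 - 26))/(-354) = (-21/(-14))*(-1/354) = -1/14*(-21)*(-1/354) = (3/2)*(-1/354) = -1/236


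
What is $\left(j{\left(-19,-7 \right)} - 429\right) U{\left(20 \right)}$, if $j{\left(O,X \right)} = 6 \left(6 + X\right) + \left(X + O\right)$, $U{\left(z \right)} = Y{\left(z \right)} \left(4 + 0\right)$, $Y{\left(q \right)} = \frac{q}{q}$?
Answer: $-1844$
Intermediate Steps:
$Y{\left(q \right)} = 1$
$U{\left(z \right)} = 4$ ($U{\left(z \right)} = 1 \left(4 + 0\right) = 1 \cdot 4 = 4$)
$j{\left(O,X \right)} = 36 + O + 7 X$ ($j{\left(O,X \right)} = \left(36 + 6 X\right) + \left(O + X\right) = 36 + O + 7 X$)
$\left(j{\left(-19,-7 \right)} - 429\right) U{\left(20 \right)} = \left(\left(36 - 19 + 7 \left(-7\right)\right) - 429\right) 4 = \left(\left(36 - 19 - 49\right) - 429\right) 4 = \left(-32 - 429\right) 4 = \left(-461\right) 4 = -1844$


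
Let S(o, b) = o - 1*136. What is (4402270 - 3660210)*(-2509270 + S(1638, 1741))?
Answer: -1860914322080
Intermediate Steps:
S(o, b) = -136 + o (S(o, b) = o - 136 = -136 + o)
(4402270 - 3660210)*(-2509270 + S(1638, 1741)) = (4402270 - 3660210)*(-2509270 + (-136 + 1638)) = 742060*(-2509270 + 1502) = 742060*(-2507768) = -1860914322080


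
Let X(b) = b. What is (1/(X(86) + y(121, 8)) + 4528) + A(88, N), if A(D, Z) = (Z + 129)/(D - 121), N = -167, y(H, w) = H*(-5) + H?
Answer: 59485843/13134 ≈ 4529.1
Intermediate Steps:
y(H, w) = -4*H (y(H, w) = -5*H + H = -4*H)
A(D, Z) = (129 + Z)/(-121 + D)
(1/(X(86) + y(121, 8)) + 4528) + A(88, N) = (1/(86 - 4*121) + 4528) + (129 - 167)/(-121 + 88) = (1/(86 - 484) + 4528) - 38/(-33) = (1/(-398) + 4528) - 1/33*(-38) = (-1/398 + 4528) + 38/33 = 1802143/398 + 38/33 = 59485843/13134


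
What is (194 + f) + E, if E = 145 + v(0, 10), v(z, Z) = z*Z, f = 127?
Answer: 466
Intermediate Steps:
v(z, Z) = Z*z
E = 145 (E = 145 + 10*0 = 145 + 0 = 145)
(194 + f) + E = (194 + 127) + 145 = 321 + 145 = 466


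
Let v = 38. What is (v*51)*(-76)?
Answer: -147288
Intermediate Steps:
(v*51)*(-76) = (38*51)*(-76) = 1938*(-76) = -147288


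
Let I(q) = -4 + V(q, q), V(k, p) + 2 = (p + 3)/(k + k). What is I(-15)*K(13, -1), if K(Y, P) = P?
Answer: 28/5 ≈ 5.6000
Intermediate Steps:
V(k, p) = -2 + (3 + p)/(2*k) (V(k, p) = -2 + (p + 3)/(k + k) = -2 + (3 + p)/((2*k)) = -2 + (3 + p)*(1/(2*k)) = -2 + (3 + p)/(2*k))
I(q) = -4 + (3 - 3*q)/(2*q) (I(q) = -4 + (3 + q - 4*q)/(2*q) = -4 + (3 - 3*q)/(2*q))
I(-15)*K(13, -1) = ((½)*(3 - 11*(-15))/(-15))*(-1) = ((½)*(-1/15)*(3 + 165))*(-1) = ((½)*(-1/15)*168)*(-1) = -28/5*(-1) = 28/5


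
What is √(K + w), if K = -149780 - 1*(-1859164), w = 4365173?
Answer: √6074557 ≈ 2464.7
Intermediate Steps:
K = 1709384 (K = -149780 + 1859164 = 1709384)
√(K + w) = √(1709384 + 4365173) = √6074557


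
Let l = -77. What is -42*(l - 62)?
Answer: 5838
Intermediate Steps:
-42*(l - 62) = -42*(-77 - 62) = -42*(-139) = 5838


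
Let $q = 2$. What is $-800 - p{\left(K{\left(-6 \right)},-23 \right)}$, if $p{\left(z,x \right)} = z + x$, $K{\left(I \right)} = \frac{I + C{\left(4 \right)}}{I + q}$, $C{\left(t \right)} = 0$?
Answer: $- \frac{1557}{2} \approx -778.5$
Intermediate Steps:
$K{\left(I \right)} = \frac{I}{2 + I}$ ($K{\left(I \right)} = \frac{I + 0}{I + 2} = \frac{I}{2 + I}$)
$p{\left(z,x \right)} = x + z$
$-800 - p{\left(K{\left(-6 \right)},-23 \right)} = -800 - \left(-23 - \frac{6}{2 - 6}\right) = -800 - \left(-23 - \frac{6}{-4}\right) = -800 - \left(-23 - - \frac{3}{2}\right) = -800 - \left(-23 + \frac{3}{2}\right) = -800 - - \frac{43}{2} = -800 + \frac{43}{2} = - \frac{1557}{2}$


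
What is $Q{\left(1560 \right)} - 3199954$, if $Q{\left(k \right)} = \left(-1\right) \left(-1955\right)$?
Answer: $-3197999$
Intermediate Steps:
$Q{\left(k \right)} = 1955$
$Q{\left(1560 \right)} - 3199954 = 1955 - 3199954 = -3197999$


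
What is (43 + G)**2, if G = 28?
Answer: 5041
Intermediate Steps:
(43 + G)**2 = (43 + 28)**2 = 71**2 = 5041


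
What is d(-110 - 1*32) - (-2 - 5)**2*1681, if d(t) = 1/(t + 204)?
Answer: -5106877/62 ≈ -82369.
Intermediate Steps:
d(t) = 1/(204 + t)
d(-110 - 1*32) - (-2 - 5)**2*1681 = 1/(204 + (-110 - 1*32)) - (-2 - 5)**2*1681 = 1/(204 + (-110 - 32)) - (-7)**2*1681 = 1/(204 - 142) - 49*1681 = 1/62 - 1*82369 = 1/62 - 82369 = -5106877/62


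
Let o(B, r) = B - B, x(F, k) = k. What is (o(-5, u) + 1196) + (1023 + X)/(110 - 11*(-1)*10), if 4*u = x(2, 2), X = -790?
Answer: 263353/220 ≈ 1197.1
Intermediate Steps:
u = 1/2 (u = (1/4)*2 = 1/2 ≈ 0.50000)
o(B, r) = 0
(o(-5, u) + 1196) + (1023 + X)/(110 - 11*(-1)*10) = (0 + 1196) + (1023 - 790)/(110 - 11*(-1)*10) = 1196 + 233/(110 + 11*10) = 1196 + 233/(110 + 110) = 1196 + 233/220 = 263353/220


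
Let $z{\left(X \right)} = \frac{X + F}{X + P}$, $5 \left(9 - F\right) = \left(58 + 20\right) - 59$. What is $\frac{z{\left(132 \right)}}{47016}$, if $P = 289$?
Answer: $\frac{343}{49484340} \approx 6.9315 \cdot 10^{-6}$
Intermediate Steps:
$F = \frac{26}{5}$ ($F = 9 - \frac{\left(58 + 20\right) - 59}{5} = 9 - \frac{78 - 59}{5} = 9 - \frac{19}{5} = \frac{26}{5} \approx 5.2$)
$z{\left(X \right)} = \frac{\frac{26}{5} + X}{289 + X}$ ($z{\left(X \right)} = \frac{X + \frac{26}{5}}{X + 289} = \frac{\frac{26}{5} + X}{289 + X}$)
$\frac{z{\left(132 \right)}}{47016} = \frac{\frac{1}{289 + 132} \left(\frac{26}{5} + 132\right)}{47016} = \frac{1}{421} \cdot \frac{686}{5} \cdot \frac{1}{47016} = \frac{686}{2105} \cdot \frac{1}{47016} = \frac{343}{49484340}$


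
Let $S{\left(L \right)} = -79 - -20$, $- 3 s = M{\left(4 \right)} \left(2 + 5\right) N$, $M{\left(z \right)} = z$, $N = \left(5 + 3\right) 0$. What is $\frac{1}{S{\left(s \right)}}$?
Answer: $- \frac{1}{59} \approx -0.016949$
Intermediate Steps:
$N = 0$ ($N = 8 \cdot 0 = 0$)
$s = 0$ ($s = - \frac{4 \left(2 + 5\right) 0}{3} = - \frac{4 \cdot 7 \cdot 0}{3} = - \frac{4 \cdot 0}{3} = \left(- \frac{1}{3}\right) 0 = 0$)
$S{\left(L \right)} = -59$ ($S{\left(L \right)} = -79 + 20 = -59$)
$\frac{1}{S{\left(s \right)}} = \frac{1}{-59} = - \frac{1}{59}$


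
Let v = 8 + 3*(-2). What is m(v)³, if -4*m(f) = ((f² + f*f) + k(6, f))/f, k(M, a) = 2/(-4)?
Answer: -3375/4096 ≈ -0.82397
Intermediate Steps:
k(M, a) = -½ (k(M, a) = 2*(-¼) = -½)
v = 2 (v = 8 - 6 = 2)
m(f) = -(-½ + 2*f²)/(4*f) (m(f) = -((f² + f*f) - ½)/(4*f) = -((f² + f²) - ½)/(4*f) = -(2*f² - ½)/(4*f) = -(-½ + 2*f²)/(4*f))
m(v)³ = (-½*2 + (⅛)/2)³ = (-1 + (⅛)*(½))³ = (-1 + 1/16)³ = (-15/16)³ = -3375/4096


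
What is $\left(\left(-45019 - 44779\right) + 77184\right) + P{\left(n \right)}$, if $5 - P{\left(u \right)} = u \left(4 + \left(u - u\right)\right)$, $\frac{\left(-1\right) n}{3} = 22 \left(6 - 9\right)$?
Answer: $-13401$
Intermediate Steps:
$n = 198$ ($n = - 3 \cdot 22 \left(6 - 9\right) = - 3 \cdot 22 \left(-3\right) = \left(-3\right) \left(-66\right) = 198$)
$P{\left(u \right)} = 5 - 4 u$ ($P{\left(u \right)} = 5 - u \left(4 + \left(u - u\right)\right) = 5 - u \left(4 + 0\right) = 5 - u 4 = 5 - 4 u$)
$\left(\left(-45019 - 44779\right) + 77184\right) + P{\left(n \right)} = \left(\left(-45019 - 44779\right) + 77184\right) + \left(5 - 792\right) = \left(-89798 + 77184\right) + \left(5 - 792\right) = -12614 - 787 = -13401$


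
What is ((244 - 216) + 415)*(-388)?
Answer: -171884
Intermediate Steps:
((244 - 216) + 415)*(-388) = (28 + 415)*(-388) = 443*(-388) = -171884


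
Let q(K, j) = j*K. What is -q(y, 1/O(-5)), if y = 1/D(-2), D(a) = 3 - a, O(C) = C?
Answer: 1/25 ≈ 0.040000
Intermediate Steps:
y = ⅕ (y = 1/(3 - 1*(-2)) = 1/(3 + 2) = 1/5 = ⅕ ≈ 0.20000)
q(K, j) = K*j
-q(y, 1/O(-5)) = -1/(5*(-5)) = -(-1)/(5*5) = -1*(-1/25) = 1/25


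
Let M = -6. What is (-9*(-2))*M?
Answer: -108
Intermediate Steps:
(-9*(-2))*M = -9*(-2)*(-6) = 18*(-6) = -108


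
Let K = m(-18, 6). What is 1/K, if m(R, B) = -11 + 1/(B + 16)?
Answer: -22/241 ≈ -0.091286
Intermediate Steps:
m(R, B) = -11 + 1/(16 + B)
K = -241/22 (K = (-175 - 11*6)/(16 + 6) = (-175 - 66)/22 = (1/22)*(-241) = -241/22 ≈ -10.955)
1/K = 1/(-241/22) = -22/241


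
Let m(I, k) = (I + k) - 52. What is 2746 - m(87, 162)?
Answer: 2549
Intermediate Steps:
m(I, k) = -52 + I + k
2746 - m(87, 162) = 2746 - (-52 + 87 + 162) = 2746 - 1*197 = 2746 - 197 = 2549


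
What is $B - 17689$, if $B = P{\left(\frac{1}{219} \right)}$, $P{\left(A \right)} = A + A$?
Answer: $- \frac{3873889}{219} \approx -17689.0$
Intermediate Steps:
$P{\left(A \right)} = 2 A$
$B = \frac{2}{219} \approx 0.0091324$
$B - 17689 = \frac{2}{219} - 17689 = - \frac{3873889}{219}$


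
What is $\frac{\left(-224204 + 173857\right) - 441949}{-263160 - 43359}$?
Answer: $\frac{492296}{306519} \approx 1.6061$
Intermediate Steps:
$\frac{\left(-224204 + 173857\right) - 441949}{-263160 - 43359} = \frac{-50347 - 441949}{-306519} = \left(-492296\right) \left(- \frac{1}{306519}\right) = \frac{492296}{306519}$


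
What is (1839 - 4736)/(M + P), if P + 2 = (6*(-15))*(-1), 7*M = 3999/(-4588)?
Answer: -3001292/91039 ≈ -32.967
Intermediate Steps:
M = -129/1036 (M = (3999/(-4588))/7 = (3999*(-1/4588))/7 = (⅐)*(-129/148) = -129/1036 ≈ -0.12452)
P = 88 (P = -2 + (6*(-15))*(-1) = -2 - 90*(-1) = -2 + 90 = 88)
(1839 - 4736)/(M + P) = (1839 - 4736)/(-129/1036 + 88) = -2897/91039/1036 = -2897*1036/91039 = -3001292/91039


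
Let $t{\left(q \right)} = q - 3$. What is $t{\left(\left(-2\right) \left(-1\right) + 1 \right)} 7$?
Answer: $0$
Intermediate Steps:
$t{\left(q \right)} = -3 + q$
$t{\left(\left(-2\right) \left(-1\right) + 1 \right)} 7 = \left(-3 + \left(\left(-2\right) \left(-1\right) + 1\right)\right) 7 = \left(-3 + \left(2 + 1\right)\right) 7 = \left(-3 + 3\right) 7 = 0 \cdot 7 = 0$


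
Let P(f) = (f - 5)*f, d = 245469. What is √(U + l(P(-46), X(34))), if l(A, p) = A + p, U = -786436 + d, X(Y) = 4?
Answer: I*√538617 ≈ 733.91*I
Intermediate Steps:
P(f) = f*(-5 + f) (P(f) = (-5 + f)*f = f*(-5 + f))
U = -540967 (U = -786436 + 245469 = -540967)
√(U + l(P(-46), X(34))) = √(-540967 + (-46*(-5 - 46) + 4)) = √(-540967 + (-46*(-51) + 4)) = √(-540967 + (2346 + 4)) = √(-540967 + 2350) = √(-538617) = I*√538617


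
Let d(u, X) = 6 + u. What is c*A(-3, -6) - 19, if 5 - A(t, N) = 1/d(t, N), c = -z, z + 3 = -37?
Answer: 503/3 ≈ 167.67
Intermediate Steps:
z = -40 (z = -3 - 37 = -40)
c = 40 (c = -1*(-40) = 40)
A(t, N) = 5 - 1/(6 + t)
c*A(-3, -6) - 19 = 40*((29 + 5*(-3))/(6 - 3)) - 19 = 40*((29 - 15)/3) - 19 = 40*((⅓)*14) - 19 = 40*(14/3) - 19 = 560/3 - 19 = 503/3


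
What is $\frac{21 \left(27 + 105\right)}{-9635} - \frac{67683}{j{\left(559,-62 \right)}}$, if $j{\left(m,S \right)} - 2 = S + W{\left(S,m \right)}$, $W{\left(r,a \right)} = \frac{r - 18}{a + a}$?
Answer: $\frac{72889037067}{64708660} \approx 1126.4$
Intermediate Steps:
$W{\left(r,a \right)} = \frac{-18 + r}{2 a}$
$j{\left(m,S \right)} = 2 + S + \frac{-18 + S}{2 m}$ ($j{\left(m,S \right)} = 2 + \left(S + \frac{-18 + S}{2 m}\right) = 2 + S + \frac{-18 + S}{2 m}$)
$\frac{21 \left(27 + 105\right)}{-9635} - \frac{67683}{j{\left(559,-62 \right)}} = \frac{21 \left(27 + 105\right)}{-9635} - \frac{67683}{\frac{1}{559} \left(-9 + \frac{1}{2} \left(-62\right) + 559 \left(2 - 62\right)\right)} = 21 \cdot 132 \left(- \frac{1}{9635}\right) - \frac{67683}{\frac{1}{559} \left(-9 - 31 + 559 \left(-60\right)\right)} = 2772 \left(- \frac{1}{9635}\right) - \frac{67683}{\frac{1}{559} \left(-9 - 31 - 33540\right)} = - \frac{2772}{9635} - \frac{67683}{\frac{1}{559} \left(-33580\right)} = - \frac{2772}{9635} - \frac{67683}{- \frac{33580}{559}} = - \frac{2772}{9635} - - \frac{37834797}{33580} = - \frac{2772}{9635} + \frac{37834797}{33580} = \frac{72889037067}{64708660}$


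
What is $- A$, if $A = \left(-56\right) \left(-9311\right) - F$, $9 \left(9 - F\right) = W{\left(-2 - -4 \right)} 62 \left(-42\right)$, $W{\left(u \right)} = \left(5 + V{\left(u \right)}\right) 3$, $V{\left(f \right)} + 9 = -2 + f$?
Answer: $-524879$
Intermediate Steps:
$V{\left(f \right)} = -11 + f$ ($V{\left(f \right)} = -9 + \left(-2 + f\right) = -11 + f$)
$W{\left(u \right)} = -18 + 3 u$ ($W{\left(u \right)} = \left(5 + \left(-11 + u\right)\right) 3 = \left(-6 + u\right) 3 = -18 + 3 u$)
$F = -3463$ ($F = 9 - \frac{\left(-18 + 3 \left(-2 - -4\right)\right) 62 \left(-42\right)}{9} = 9 - \frac{\left(-18 + 3 \left(-2 + 4\right)\right) 62 \left(-42\right)}{9} = 9 - \frac{\left(-18 + 3 \cdot 2\right) 62 \left(-42\right)}{9} = 9 - \frac{\left(-18 + 6\right) 62 \left(-42\right)}{9} = 9 - \frac{\left(-12\right) 62 \left(-42\right)}{9} = 9 - \frac{\left(-744\right) \left(-42\right)}{9} = 9 - 3472 = -3463$)
$A = 524879$ ($A = \left(-56\right) \left(-9311\right) - -3463 = 521416 + 3463 = 524879$)
$- A = \left(-1\right) 524879 = -524879$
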